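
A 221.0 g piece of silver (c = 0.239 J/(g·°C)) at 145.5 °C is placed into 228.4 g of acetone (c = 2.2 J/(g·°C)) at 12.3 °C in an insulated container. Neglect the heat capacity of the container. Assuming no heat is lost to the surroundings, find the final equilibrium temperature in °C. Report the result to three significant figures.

T_f = 25.0 °C

Heat lost by silver = heat gained by acetone.
(221.0)(0.239)(145.5 − T) = (228.4)(2.2)(T − 12.3)
52.819 (145.5 − T) = 502.48 (T − 12.3)
7685.2 − 52.819 T = 502.48 T − 6180.5
13865.7 = 555.299 T
T = 24.97 °C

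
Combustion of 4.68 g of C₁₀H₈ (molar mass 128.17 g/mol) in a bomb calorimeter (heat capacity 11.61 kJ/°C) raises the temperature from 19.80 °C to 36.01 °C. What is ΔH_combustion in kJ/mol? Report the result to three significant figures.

ΔT = 36.01 − 19.80 = 16.21 °C
q_cal = C_cal × ΔT = 11.61 × 16.21 = 188.1981 kJ
n = 4.68 / 128.17 = 0.03651 mol
q_rxn = −q_cal = -188.1981 kJ
ΔH = -188.1981 / 0.03651 = -5154.7 kJ/mol

ΔH = -5150 kJ/mol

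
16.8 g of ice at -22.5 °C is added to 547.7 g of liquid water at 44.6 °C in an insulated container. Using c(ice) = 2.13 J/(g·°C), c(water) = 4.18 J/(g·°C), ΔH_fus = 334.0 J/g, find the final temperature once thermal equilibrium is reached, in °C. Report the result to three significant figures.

T_f = 40.6 °C

Heat to bring ice to 0 °C and melt it: q₁ = 16.8×2.13×22.5 + 16.8×334.0 = 6416.3 J
Heat the water can supply cooling to 0 °C: 547.7×4.18×44.6 = 102107 J > q₁, so all ice melts.
Energy balance: 547.7×4.18×(44.6 − T) = 6416.3 + 16.8×4.18×(T − 0)
2289.386(44.6 − T) = 6416.3 + 70.224 T
102107 − 6416.3 = 2359.610 T
T = 95690.7 / 2359.610 = 40.55 °C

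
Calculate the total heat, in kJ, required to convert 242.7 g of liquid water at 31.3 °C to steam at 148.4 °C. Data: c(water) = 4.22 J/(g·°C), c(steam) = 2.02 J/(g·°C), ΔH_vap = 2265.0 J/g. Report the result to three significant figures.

q = 644 kJ

q1 (heat water 31.3→100.0 °C): 242.7 × 4.22 × 68.7 = 70362 J
q2 (vaporize at 100 °C): 242.7 × 2265.0 = 549716 J
q3 (heat steam 100.0→148.4 °C): 242.7 × 2.02 × 48.4 = 23728 J
Total: 70362 + 549716 + 23728 = 643806 J = 644 kJ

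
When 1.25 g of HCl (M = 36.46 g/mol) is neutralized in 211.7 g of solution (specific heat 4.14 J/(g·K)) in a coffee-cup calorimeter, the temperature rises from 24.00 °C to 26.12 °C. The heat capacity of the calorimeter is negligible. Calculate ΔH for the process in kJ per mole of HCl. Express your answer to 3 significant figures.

|ΔT| = |26.12 − 24.00| = 2.12 °C
|q_surr| = (211.7 × 4.14) × 2.12 = 876.438 × 2.12 = 1858 J
n(HCl) = 1.25 / 36.46 = 0.03428 mol
Temperature rose, so q_rxn = −|q_surr| = -1.858 kJ
ΔH = q_rxn / n = -54.20 kJ/mol

ΔH = -54.2 kJ/mol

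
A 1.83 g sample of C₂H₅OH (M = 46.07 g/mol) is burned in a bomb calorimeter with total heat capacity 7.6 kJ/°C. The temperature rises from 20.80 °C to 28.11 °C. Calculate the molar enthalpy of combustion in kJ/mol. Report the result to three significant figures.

ΔH = -1400 kJ/mol

ΔT = 28.11 − 20.80 = 7.31 °C
q_cal = C_cal × ΔT = 7.6 × 7.31 = 55.556 kJ
n = 1.83 / 46.07 = 0.03972 mol
q_rxn = −q_cal = -55.556 kJ
ΔH = -55.556 / 0.03972 = -1399 kJ/mol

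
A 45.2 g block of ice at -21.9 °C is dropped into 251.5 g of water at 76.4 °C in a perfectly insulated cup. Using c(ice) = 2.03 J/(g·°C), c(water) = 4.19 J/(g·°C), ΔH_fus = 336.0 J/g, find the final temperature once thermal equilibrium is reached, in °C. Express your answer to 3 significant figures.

Heat to bring ice to 0 °C and melt it: q₁ = 45.2×2.03×21.9 + 45.2×336.0 = 17197 J
Heat the water can supply cooling to 0 °C: 251.5×4.19×76.4 = 80509.2 J > q₁, so all ice melts.
Energy balance: 251.5×4.19×(76.4 − T) = 17197 + 45.2×4.19×(T − 0)
1053.785(76.4 − T) = 17197 + 189.388 T
80509.2 − 17197 = 1243.173 T
T = 63312.2 / 1243.173 = 50.93 °C

T_f = 50.9 °C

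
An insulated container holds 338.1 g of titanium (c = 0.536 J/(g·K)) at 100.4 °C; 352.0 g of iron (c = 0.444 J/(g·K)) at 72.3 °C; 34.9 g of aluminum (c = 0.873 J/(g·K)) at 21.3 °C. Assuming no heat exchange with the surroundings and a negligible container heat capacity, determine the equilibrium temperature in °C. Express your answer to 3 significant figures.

Σ mᵢcᵢ(T − Tᵢ) = 0  ⇒  T = Σ mᵢcᵢTᵢ / Σ mᵢcᵢ
Σ mᵢcᵢ = 338.1×0.536 + 352.0×0.444 + 34.9×0.873 = 367.9773
Σ mᵢcᵢTᵢ = 181.2216×100.4 + 156.288×72.3 + 30.4677×21.3 = 30143
T = 30143 / 367.9773 = 81.92 °C

T_f = 81.9 °C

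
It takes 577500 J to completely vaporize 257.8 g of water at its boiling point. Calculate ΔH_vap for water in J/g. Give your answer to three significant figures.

ΔH_vap = 2240 J/g

ΔH_vap = q / m = 577500 / 257.8 = 2240 J/g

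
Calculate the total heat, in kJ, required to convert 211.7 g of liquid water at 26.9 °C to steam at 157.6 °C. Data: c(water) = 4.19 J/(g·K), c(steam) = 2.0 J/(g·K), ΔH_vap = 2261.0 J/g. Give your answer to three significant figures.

q1 (heat water 26.9→100.0 °C): 211.7 × 4.19 × 73.1 = 64841 J
q2 (vaporize at 100 °C): 211.7 × 2261.0 = 478654 J
q3 (heat steam 100.0→157.6 °C): 211.7 × 2.0 × 57.6 = 24388 J
Total: 64841 + 478654 + 24388 = 567883 J = 568 kJ

q = 568 kJ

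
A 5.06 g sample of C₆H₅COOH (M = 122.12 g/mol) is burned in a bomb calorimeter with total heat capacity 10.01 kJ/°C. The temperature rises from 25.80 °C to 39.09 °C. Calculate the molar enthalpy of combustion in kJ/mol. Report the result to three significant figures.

ΔT = 39.09 − 25.80 = 13.29 °C
q_cal = C_cal × ΔT = 10.01 × 13.29 = 133.0329 kJ
n = 5.06 / 122.12 = 0.04143 mol
q_rxn = −q_cal = -133.0329 kJ
ΔH = -133.0329 / 0.04143 = -3211 kJ/mol

ΔH = -3210 kJ/mol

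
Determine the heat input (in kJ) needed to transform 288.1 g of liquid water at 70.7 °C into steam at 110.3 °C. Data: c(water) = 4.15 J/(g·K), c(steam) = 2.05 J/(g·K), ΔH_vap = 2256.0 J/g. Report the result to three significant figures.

q1 (heat water 70.7→100.0 °C): 288.1 × 4.15 × 29.3 = 35032 J
q2 (vaporize at 100 °C): 288.1 × 2256.0 = 649954 J
q3 (heat steam 100.0→110.3 °C): 288.1 × 2.05 × 10.3 = 6083 J
Total: 35032 + 649954 + 6083 = 691069 J = 691 kJ

q = 691 kJ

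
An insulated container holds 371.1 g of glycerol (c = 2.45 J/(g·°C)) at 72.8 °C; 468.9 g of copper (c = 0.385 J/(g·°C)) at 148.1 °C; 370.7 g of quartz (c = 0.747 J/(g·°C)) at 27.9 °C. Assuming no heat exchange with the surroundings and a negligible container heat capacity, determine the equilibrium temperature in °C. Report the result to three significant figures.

T_f = 73.6 °C

Σ mᵢcᵢ(T − Tᵢ) = 0  ⇒  T = Σ mᵢcᵢTᵢ / Σ mᵢcᵢ
Σ mᵢcᵢ = 371.1×2.45 + 468.9×0.385 + 370.7×0.747 = 1366.6344
Σ mᵢcᵢTᵢ = 909.195×72.8 + 180.5265×148.1 + 276.9129×27.9 = 100650
T = 100650 / 1366.6344 = 73.648 °C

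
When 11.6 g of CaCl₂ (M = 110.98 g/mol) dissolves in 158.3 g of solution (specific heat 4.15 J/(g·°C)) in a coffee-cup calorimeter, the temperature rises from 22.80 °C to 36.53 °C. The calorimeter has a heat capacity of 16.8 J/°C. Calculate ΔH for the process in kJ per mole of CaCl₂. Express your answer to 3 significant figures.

ΔH = -88.5 kJ/mol

|ΔT| = |36.53 − 22.80| = 13.73 °C
|q_surr| = (158.3 × 4.15 + 16.8) × 13.73 = 673.745 × 13.73 = 9251 J
n(CaCl₂) = 11.6 / 110.98 = 0.1045 mol
Temperature rose, so q_rxn = −|q_surr| = -9.251 kJ
ΔH = q_rxn / n = -88.53 kJ/mol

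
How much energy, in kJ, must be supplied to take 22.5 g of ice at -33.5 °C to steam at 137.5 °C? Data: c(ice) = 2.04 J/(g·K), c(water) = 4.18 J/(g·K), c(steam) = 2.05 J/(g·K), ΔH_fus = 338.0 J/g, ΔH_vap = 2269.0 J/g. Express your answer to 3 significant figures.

q1 (heat ice -33.5→0.0 °C): 22.5 × 2.04 × 33.5 = 1538 J
q2 (melt at 0 °C): 22.5 × 338.0 = 7605 J
q3 (heat water 0.0→100.0 °C): 22.5 × 4.18 × 100.0 = 9405 J
q4 (vaporize at 100 °C): 22.5 × 2269.0 = 51053 J
q5 (heat steam 100.0→137.5 °C): 22.5 × 2.05 × 37.5 = 1730 J
Total: 1538 + 7605 + 9405 + 51053 + 1730 = 71331 J = 71.3 kJ

q = 71.3 kJ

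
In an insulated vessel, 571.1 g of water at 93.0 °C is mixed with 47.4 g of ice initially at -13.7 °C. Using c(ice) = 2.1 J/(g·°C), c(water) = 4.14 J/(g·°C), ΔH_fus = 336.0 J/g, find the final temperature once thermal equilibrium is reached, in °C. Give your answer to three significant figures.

T_f = 79.1 °C

Heat to bring ice to 0 °C and melt it: q₁ = 47.4×2.1×13.7 + 47.4×336.0 = 17290 J
Heat the water can supply cooling to 0 °C: 571.1×4.14×93.0 = 219885 J > q₁, so all ice melts.
Energy balance: 571.1×4.14×(93.0 − T) = 17290 + 47.4×4.14×(T − 0)
2364.354(93.0 − T) = 17290 + 196.236 T
219885 − 17290 = 2560.590 T
T = 202595 / 2560.590 = 79.12 °C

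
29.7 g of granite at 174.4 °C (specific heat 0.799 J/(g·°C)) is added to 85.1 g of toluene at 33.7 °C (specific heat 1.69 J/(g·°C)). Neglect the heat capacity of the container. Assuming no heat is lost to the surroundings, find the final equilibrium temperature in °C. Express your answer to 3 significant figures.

Heat lost by granite = heat gained by toluene.
(29.7)(0.799)(174.4 − T) = (85.1)(1.69)(T − 33.7)
23.7303 (174.4 − T) = 143.819 (T − 33.7)
4138.6 − 23.7303 T = 143.819 T − 4846.7
8985.3 = 167.5493 T
T = 53.63 °C

T_f = 53.6 °C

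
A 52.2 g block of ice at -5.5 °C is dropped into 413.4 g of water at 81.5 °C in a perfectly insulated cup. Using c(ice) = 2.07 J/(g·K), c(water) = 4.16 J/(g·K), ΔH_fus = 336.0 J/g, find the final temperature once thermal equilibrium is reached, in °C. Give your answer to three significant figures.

T_f = 63.0 °C

Heat to bring ice to 0 °C and melt it: q₁ = 52.2×2.07×5.5 + 52.2×336.0 = 18133 J
Heat the water can supply cooling to 0 °C: 413.4×4.16×81.5 = 140159 J > q₁, so all ice melts.
Energy balance: 413.4×4.16×(81.5 − T) = 18133 + 52.2×4.16×(T − 0)
1719.744(81.5 − T) = 18133 + 217.152 T
140159 − 18133 = 1936.896 T
T = 122026 / 1936.896 = 63.00 °C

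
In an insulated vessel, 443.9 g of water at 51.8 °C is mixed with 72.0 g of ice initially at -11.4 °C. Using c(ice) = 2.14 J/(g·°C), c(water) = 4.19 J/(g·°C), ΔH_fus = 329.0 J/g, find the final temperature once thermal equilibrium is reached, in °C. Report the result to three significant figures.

Heat to bring ice to 0 °C and melt it: q₁ = 72.0×2.14×11.4 + 72.0×329.0 = 25445 J
Heat the water can supply cooling to 0 °C: 443.9×4.19×51.8 = 96344.9 J > q₁, so all ice melts.
Energy balance: 443.9×4.19×(51.8 − T) = 25445 + 72.0×4.19×(T − 0)
1859.941(51.8 − T) = 25445 + 301.68 T
96344.9 − 25445 = 2161.621 T
T = 70899.9 / 2161.621 = 32.80 °C

T_f = 32.8 °C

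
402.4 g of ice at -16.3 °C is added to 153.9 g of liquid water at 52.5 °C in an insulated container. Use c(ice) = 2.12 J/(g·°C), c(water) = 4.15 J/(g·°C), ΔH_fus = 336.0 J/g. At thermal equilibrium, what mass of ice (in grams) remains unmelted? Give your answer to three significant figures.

m_ice remaining = 344 g

Heat to warm all ice to 0 °C: 402.4×2.12×16.3 = 13905 J
Heat released by water cooling to 0 °C: 153.9×4.15×52.5 = 33531 J
33531 J < 13905 + 402.4×336.0 = 149111.4 J, so not all ice melts; final T = 0 °C.
Heat left for melting: 33531 − 13905 = 19626 J
Mass melted = 19626 / 336.0 = 58.41 g
Ice remaining = 402.4 − 58.41 = 343.99 g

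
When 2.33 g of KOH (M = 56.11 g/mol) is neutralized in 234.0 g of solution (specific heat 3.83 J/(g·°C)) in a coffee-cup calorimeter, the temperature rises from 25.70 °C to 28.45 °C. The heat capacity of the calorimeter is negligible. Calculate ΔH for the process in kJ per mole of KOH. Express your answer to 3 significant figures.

|ΔT| = |28.45 − 25.70| = 2.75 °C
|q_surr| = (234.0 × 3.83) × 2.75 = 896.22 × 2.75 = 2465 J
n(KOH) = 2.33 / 56.11 = 0.04153 mol
Temperature rose, so q_rxn = −|q_surr| = -2.465 kJ
ΔH = q_rxn / n = -59.35 kJ/mol

ΔH = -59.4 kJ/mol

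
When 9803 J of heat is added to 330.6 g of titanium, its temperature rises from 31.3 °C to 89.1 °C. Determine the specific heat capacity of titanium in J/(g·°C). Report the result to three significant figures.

c = 0.513 J/(g·°C)

c = q / (m ΔT) = 9803 / (330.6 × 57.8)
c = 9803 / 19108.68 = 0.513 J/(g·°C)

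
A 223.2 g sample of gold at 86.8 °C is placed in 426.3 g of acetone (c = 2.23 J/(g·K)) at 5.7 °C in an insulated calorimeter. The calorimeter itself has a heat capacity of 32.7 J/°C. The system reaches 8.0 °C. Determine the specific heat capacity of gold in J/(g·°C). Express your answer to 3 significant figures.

c = 0.129 J/(g·°C)

q_gained = (426.3 × 2.23 + 32.7) × (8.0 − 5.7) = 2262 J
q_lost = 223.2 × c × (86.8 − 8.0) = 17588.16 c
Set equal: c = 2262 / 17588.16 = 0.129 J/(g·°C)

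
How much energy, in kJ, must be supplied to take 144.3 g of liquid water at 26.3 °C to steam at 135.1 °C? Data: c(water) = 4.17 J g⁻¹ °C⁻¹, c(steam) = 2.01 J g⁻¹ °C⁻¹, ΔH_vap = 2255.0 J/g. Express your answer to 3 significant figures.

q = 380 kJ

q1 (heat water 26.3→100.0 °C): 144.3 × 4.17 × 73.7 = 44348 J
q2 (vaporize at 100 °C): 144.3 × 2255.0 = 325397 J
q3 (heat steam 100.0→135.1 °C): 144.3 × 2.01 × 35.1 = 10181 J
Total: 44348 + 325397 + 10181 = 379926 J = 380 kJ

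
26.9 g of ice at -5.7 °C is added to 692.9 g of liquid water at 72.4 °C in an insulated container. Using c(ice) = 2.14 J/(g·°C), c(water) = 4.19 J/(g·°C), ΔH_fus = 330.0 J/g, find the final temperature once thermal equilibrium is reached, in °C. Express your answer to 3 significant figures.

Heat to bring ice to 0 °C and melt it: q₁ = 26.9×2.14×5.7 + 26.9×330.0 = 9205.1 J
Heat the water can supply cooling to 0 °C: 692.9×4.19×72.4 = 210195 J > q₁, so all ice melts.
Energy balance: 692.9×4.19×(72.4 − T) = 9205.1 + 26.9×4.19×(T − 0)
2903.251(72.4 − T) = 9205.1 + 112.711 T
210195 − 9205.1 = 3015.962 T
T = 200989.9 / 3015.962 = 66.64 °C

T_f = 66.6 °C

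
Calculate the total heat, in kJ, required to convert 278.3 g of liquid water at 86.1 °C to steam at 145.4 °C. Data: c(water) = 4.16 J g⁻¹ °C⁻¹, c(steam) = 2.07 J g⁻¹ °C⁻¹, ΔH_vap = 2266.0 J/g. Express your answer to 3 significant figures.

q = 673 kJ

q1 (heat water 86.1→100.0 °C): 278.3 × 4.16 × 13.9 = 16092 J
q2 (vaporize at 100 °C): 278.3 × 2266.0 = 630628 J
q3 (heat steam 100.0→145.4 °C): 278.3 × 2.07 × 45.4 = 26154 J
Total: 16092 + 630628 + 26154 = 672874 J = 673 kJ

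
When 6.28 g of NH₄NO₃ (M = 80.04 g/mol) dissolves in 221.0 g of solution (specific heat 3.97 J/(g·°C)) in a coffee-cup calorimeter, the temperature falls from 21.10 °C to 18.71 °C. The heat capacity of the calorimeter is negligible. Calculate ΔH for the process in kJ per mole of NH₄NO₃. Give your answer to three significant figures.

ΔH = 26.7 kJ/mol

|ΔT| = |18.71 − 21.10| = 2.39 °C
|q_surr| = (221.0 × 3.97) × 2.39 = 877.37 × 2.39 = 2097 J
n(NH₄NO₃) = 6.28 / 80.04 = 0.07846 mol
Temperature fell, so q_rxn = +|q_surr| = 2.097 kJ
ΔH = q_rxn / n = 26.73 kJ/mol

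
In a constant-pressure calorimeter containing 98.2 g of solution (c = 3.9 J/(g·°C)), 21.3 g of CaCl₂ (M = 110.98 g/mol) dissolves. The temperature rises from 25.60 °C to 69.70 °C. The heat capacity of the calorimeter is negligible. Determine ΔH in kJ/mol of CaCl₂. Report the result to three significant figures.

ΔH = -88.0 kJ/mol

|ΔT| = |69.70 − 25.60| = 44.10 °C
|q_surr| = (98.2 × 3.9) × 44.10 = 382.98 × 44.10 = 16890 J
n(CaCl₂) = 21.3 / 110.98 = 0.1919 mol
Temperature rose, so q_rxn = −|q_surr| = -16.89 kJ
ΔH = q_rxn / n = -88.01 kJ/mol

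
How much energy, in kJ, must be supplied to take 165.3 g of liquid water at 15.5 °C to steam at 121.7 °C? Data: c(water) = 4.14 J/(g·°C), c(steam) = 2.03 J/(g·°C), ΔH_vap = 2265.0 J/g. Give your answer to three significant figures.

q1 (heat water 15.5→100.0 °C): 165.3 × 4.14 × 84.5 = 57827 J
q2 (vaporize at 100 °C): 165.3 × 2265.0 = 374405 J
q3 (heat steam 100.0→121.7 °C): 165.3 × 2.03 × 21.7 = 7282 J
Total: 57827 + 374405 + 7282 = 439514 J = 440 kJ

q = 440 kJ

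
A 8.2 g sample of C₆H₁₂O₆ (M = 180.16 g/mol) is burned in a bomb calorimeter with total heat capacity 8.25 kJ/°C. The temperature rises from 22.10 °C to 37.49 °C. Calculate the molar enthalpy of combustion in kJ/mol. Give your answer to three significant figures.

ΔH = -2790 kJ/mol

ΔT = 37.49 − 22.10 = 15.39 °C
q_cal = C_cal × ΔT = 8.25 × 15.39 = 126.9675 kJ
n = 8.2 / 180.16 = 0.04552 mol
q_rxn = −q_cal = -126.9675 kJ
ΔH = -126.9675 / 0.04552 = -2789 kJ/mol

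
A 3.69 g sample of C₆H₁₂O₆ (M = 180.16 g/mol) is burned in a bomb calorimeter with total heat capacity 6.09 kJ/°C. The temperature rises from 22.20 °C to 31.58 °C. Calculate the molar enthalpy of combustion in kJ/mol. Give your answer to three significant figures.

ΔT = 31.58 − 22.20 = 9.38 °C
q_cal = C_cal × ΔT = 6.09 × 9.38 = 57.1242 kJ
n = 3.69 / 180.16 = 0.02048 mol
q_rxn = −q_cal = -57.1242 kJ
ΔH = -57.1242 / 0.02048 = -2789 kJ/mol

ΔH = -2790 kJ/mol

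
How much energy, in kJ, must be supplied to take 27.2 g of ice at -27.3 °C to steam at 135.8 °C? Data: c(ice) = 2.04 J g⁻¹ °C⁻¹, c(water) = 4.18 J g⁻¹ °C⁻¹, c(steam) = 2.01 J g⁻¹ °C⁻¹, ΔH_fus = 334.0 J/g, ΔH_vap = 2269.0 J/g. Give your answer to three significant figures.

q = 85.6 kJ

q1 (heat ice -27.3→0.0 °C): 27.2 × 2.04 × 27.3 = 1515 J
q2 (melt at 0 °C): 27.2 × 334.0 = 9085 J
q3 (heat water 0.0→100.0 °C): 27.2 × 4.18 × 100.0 = 11370 J
q4 (vaporize at 100 °C): 27.2 × 2269.0 = 61717 J
q5 (heat steam 100.0→135.8 °C): 27.2 × 2.01 × 35.8 = 1957 J
Total: 1515 + 9085 + 11370 + 61717 + 1957 = 85644 J = 85.6 kJ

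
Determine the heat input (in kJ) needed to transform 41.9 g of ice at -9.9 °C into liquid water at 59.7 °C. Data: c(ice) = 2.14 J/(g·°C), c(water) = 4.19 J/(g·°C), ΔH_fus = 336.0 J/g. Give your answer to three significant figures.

q1 (heat ice -9.9→0.0 °C): 41.9 × 2.14 × 9.9 = 888 J
q2 (melt at 0 °C): 41.9 × 336.0 = 14078 J
q3 (heat water 0.0→59.7 °C): 41.9 × 4.19 × 59.7 = 10481 J
Total: 888 + 14078 + 10481 = 25447 J = 25.4 kJ

q = 25.4 kJ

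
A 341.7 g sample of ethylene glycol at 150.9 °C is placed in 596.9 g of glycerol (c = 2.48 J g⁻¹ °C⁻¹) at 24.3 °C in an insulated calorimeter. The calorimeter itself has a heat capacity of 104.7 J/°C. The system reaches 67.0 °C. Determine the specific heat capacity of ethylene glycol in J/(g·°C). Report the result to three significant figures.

q_gained = (596.9 × 2.48 + 104.7) × (67.0 − 24.3) = 67680 J
q_lost = 341.7 × c × (150.9 − 67.0) = 28668.63 c
Set equal: c = 67680 / 28668.63 = 2.36 J/(g·°C)

c = 2.36 J/(g·°C)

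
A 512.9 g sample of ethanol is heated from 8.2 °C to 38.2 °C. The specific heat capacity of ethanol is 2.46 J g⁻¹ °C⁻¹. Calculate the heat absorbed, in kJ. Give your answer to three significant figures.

q = m c ΔT = 512.9 × 2.46 × (38.2 − 8.2)
q = 512.9 × 2.46 × 30.0 = 37850 J = 37.9 kJ

q = 37.9 kJ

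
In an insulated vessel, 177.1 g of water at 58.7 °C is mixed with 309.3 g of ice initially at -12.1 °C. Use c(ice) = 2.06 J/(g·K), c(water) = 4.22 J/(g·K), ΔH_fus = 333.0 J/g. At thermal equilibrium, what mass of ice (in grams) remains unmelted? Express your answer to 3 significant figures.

m_ice remaining = 201 g

Heat to warm all ice to 0 °C: 309.3×2.06×12.1 = 7709.6 J
Heat released by water cooling to 0 °C: 177.1×4.22×58.7 = 43870 J
43870 J < 7709.6 + 309.3×333.0 = 110706.5 J, so not all ice melts; final T = 0 °C.
Heat left for melting: 43870 − 7709.6 = 36160.4 J
Mass melted = 36160.4 / 333.0 = 108.6 g
Ice remaining = 309.3 − 108.6 = 200.7 g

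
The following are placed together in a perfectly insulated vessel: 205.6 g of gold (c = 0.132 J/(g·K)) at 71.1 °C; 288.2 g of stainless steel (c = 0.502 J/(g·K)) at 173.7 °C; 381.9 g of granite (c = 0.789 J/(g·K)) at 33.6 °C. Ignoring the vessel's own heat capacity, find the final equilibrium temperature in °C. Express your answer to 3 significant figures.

Σ mᵢcᵢ(T − Tᵢ) = 0  ⇒  T = Σ mᵢcᵢTᵢ / Σ mᵢcᵢ
Σ mᵢcᵢ = 205.6×0.132 + 288.2×0.502 + 381.9×0.789 = 473.1347
Σ mᵢcᵢTᵢ = 27.1392×71.1 + 144.6764×173.7 + 301.3191×33.6 = 37184
T = 37184 / 473.1347 = 78.59 °C

T_f = 78.6 °C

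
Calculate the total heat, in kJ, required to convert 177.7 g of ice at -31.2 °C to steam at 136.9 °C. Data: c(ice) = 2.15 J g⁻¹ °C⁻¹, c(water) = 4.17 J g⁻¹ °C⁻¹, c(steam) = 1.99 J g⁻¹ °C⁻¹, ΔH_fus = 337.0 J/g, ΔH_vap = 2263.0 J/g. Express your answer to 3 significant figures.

q = 561 kJ

q1 (heat ice -31.2→0.0 °C): 177.7 × 2.15 × 31.2 = 11920 J
q2 (melt at 0 °C): 177.7 × 337.0 = 59885 J
q3 (heat water 0.0→100.0 °C): 177.7 × 4.17 × 100.0 = 74101 J
q4 (vaporize at 100 °C): 177.7 × 2263.0 = 402135 J
q5 (heat steam 100.0→136.9 °C): 177.7 × 1.99 × 36.9 = 13049 J
Total: 11920 + 59885 + 74101 + 402135 + 13049 = 561090 J = 561 kJ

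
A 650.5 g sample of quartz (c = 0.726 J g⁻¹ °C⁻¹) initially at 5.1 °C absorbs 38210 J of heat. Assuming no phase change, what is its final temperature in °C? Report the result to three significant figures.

ΔT = q / (m c) = 38210 / (650.5 × 0.726) = 80.91 °C
T_f = 5.1 + 80.91 = 86.01 °C

T_f = 86.0 °C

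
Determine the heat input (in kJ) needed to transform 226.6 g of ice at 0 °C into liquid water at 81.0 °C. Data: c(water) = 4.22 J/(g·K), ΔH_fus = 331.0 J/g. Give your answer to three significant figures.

q1 (melt at 0 °C): 226.6 × 331.0 = 75005 J
q2 (heat water 0.0→81.0 °C): 226.6 × 4.22 × 81.0 = 77456 J
Total: 75005 + 77456 = 152461 J = 152 kJ

q = 152 kJ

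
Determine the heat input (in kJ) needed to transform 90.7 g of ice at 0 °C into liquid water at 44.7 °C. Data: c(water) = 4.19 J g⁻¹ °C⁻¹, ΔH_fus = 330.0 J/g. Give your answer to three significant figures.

q = 46.9 kJ

q1 (melt at 0 °C): 90.7 × 330.0 = 29931 J
q2 (heat water 0.0→44.7 °C): 90.7 × 4.19 × 44.7 = 16987 J
Total: 29931 + 16987 = 46918 J = 46.9 kJ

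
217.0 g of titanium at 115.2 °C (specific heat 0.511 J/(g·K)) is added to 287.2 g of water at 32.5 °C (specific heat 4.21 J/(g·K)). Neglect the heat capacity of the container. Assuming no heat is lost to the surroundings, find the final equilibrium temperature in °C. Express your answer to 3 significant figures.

T_f = 39.4 °C

Heat lost by titanium = heat gained by water.
(217.0)(0.511)(115.2 − T) = (287.2)(4.21)(T − 32.5)
110.887 (115.2 − T) = 1209.112 (T − 32.5)
12774 − 110.887 T = 1209.112 T − 39296
52070 = 1319.999 T
T = 39.447 °C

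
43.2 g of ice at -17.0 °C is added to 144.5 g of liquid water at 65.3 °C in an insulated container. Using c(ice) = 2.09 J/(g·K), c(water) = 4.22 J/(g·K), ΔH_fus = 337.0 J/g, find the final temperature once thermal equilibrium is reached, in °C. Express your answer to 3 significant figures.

Heat to bring ice to 0 °C and melt it: q₁ = 43.2×2.09×17.0 + 43.2×337.0 = 16093 J
Heat the water can supply cooling to 0 °C: 144.5×4.22×65.3 = 39819.3 J > q₁, so all ice melts.
Energy balance: 144.5×4.22×(65.3 − T) = 16093 + 43.2×4.22×(T − 0)
609.79(65.3 − T) = 16093 + 182.304 T
39819.3 − 16093 = 792.094 T
T = 23726.3 / 792.094 = 29.95 °C

T_f = 30.0 °C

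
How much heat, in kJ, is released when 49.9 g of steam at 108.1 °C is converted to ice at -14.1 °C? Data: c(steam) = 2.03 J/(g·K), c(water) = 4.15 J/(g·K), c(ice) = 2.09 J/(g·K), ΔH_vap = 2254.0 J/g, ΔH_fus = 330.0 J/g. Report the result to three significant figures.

q1 (cool steam 108.1→100 °C): 49.9 × 2.03 × 8.1 = 821 J
q2 (condense at 100 °C): 49.9 × 2254.0 = 112475 J
q3 (cool water 100→0 °C): 49.9 × 4.15 × 100.0 = 20709 J
q4 (freeze at 0 °C): 49.9 × 330.0 = 16467 J
q5 (cool ice 0→-14.1 °C): 49.9 × 2.09 × 14.1 = 1471 J
Total: 821 + 112475 + 20709 + 16467 + 1471 = 151943 J = 152 kJ

q = 152 kJ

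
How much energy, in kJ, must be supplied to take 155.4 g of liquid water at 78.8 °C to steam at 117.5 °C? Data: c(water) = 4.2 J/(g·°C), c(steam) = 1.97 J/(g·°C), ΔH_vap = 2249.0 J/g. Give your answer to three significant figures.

q = 369 kJ

q1 (heat water 78.8→100.0 °C): 155.4 × 4.2 × 21.2 = 13837 J
q2 (vaporize at 100 °C): 155.4 × 2249.0 = 349495 J
q3 (heat steam 100.0→117.5 °C): 155.4 × 1.97 × 17.5 = 5357 J
Total: 13837 + 349495 + 5357 = 368689 J = 369 kJ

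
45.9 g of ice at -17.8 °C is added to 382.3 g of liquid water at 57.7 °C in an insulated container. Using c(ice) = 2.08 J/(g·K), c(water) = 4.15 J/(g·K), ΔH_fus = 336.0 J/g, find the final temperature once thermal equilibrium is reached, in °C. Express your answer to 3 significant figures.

T_f = 41.9 °C

Heat to bring ice to 0 °C and melt it: q₁ = 45.9×2.08×17.8 + 45.9×336.0 = 17122 J
Heat the water can supply cooling to 0 °C: 382.3×4.15×57.7 = 91543.6 J > q₁, so all ice melts.
Energy balance: 382.3×4.15×(57.7 − T) = 17122 + 45.9×4.15×(T − 0)
1586.545(57.7 − T) = 17122 + 190.485 T
91543.6 − 17122 = 1777.030 T
T = 74421.6 / 1777.030 = 41.88 °C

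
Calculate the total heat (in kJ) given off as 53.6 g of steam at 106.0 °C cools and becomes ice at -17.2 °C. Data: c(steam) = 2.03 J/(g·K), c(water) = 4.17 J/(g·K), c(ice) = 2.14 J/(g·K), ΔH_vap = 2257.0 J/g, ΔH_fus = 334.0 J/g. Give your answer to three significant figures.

q = 164 kJ

q1 (cool steam 106.0→100 °C): 53.6 × 2.03 × 6.0 = 653 J
q2 (condense at 100 °C): 53.6 × 2257.0 = 120975 J
q3 (cool water 100→0 °C): 53.6 × 4.17 × 100.0 = 22351 J
q4 (freeze at 0 °C): 53.6 × 334.0 = 17902 J
q5 (cool ice 0→-17.2 °C): 53.6 × 2.14 × 17.2 = 1973 J
Total: 653 + 120975 + 22351 + 17902 + 1973 = 163854 J = 164 kJ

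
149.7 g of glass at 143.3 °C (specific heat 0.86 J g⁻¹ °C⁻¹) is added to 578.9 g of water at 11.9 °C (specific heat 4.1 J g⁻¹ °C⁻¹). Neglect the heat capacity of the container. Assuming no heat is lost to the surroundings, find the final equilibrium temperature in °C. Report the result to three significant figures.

Heat lost by glass = heat gained by water.
(149.7)(0.86)(143.3 − T) = (578.9)(4.1)(T − 11.9)
128.742 (143.3 − T) = 2373.49 (T − 11.9)
18449 − 128.742 T = 2373.49 T − 28245
46694 = 2502.232 T
T = 18.66 °C

T_f = 18.7 °C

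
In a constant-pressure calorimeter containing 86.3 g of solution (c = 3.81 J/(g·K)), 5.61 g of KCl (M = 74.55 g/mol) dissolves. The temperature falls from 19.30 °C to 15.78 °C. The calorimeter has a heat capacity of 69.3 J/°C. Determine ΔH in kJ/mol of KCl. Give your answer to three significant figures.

ΔH = 18.6 kJ/mol

|ΔT| = |15.78 − 19.30| = 3.52 °C
|q_surr| = (86.3 × 3.81 + 69.3) × 3.52 = 398.103 × 3.52 = 1401 J
n(KCl) = 5.61 / 74.55 = 0.07525 mol
Temperature fell, so q_rxn = +|q_surr| = 1.401 kJ
ΔH = q_rxn / n = 18.62 kJ/mol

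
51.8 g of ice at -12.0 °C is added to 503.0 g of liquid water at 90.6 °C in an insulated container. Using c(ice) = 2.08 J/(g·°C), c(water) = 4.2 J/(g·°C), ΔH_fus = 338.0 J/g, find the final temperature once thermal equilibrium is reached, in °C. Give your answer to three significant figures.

T_f = 74.1 °C

Heat to bring ice to 0 °C and melt it: q₁ = 51.8×2.08×12.0 + 51.8×338.0 = 18801 J
Heat the water can supply cooling to 0 °C: 503.0×4.2×90.6 = 191402 J > q₁, so all ice melts.
Energy balance: 503.0×4.2×(90.6 − T) = 18801 + 51.8×4.2×(T − 0)
2112.6(90.6 − T) = 18801 + 217.56 T
191402 − 18801 = 2330.16 T
T = 172601 / 2330.16 = 74.07 °C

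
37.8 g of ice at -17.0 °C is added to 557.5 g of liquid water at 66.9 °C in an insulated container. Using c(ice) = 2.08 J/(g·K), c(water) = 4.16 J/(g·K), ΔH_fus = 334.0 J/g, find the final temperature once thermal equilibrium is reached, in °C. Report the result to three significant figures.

T_f = 57.0 °C

Heat to bring ice to 0 °C and melt it: q₁ = 37.8×2.08×17.0 + 37.8×334.0 = 13962 J
Heat the water can supply cooling to 0 °C: 557.5×4.16×66.9 = 155154 J > q₁, so all ice melts.
Energy balance: 557.5×4.16×(66.9 − T) = 13962 + 37.8×4.16×(T − 0)
2319.2(66.9 − T) = 13962 + 157.248 T
155154 − 13962 = 2476.448 T
T = 141192 / 2476.448 = 57.01 °C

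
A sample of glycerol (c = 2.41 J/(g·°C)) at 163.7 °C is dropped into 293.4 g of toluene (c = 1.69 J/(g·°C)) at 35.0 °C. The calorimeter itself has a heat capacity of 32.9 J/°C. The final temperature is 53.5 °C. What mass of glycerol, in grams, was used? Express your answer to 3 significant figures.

m = 36.8 g

q_gained = (293.4 × 1.69 + 32.9) × (53.5 − 35.0) = 9782 J
q_lost = m × 2.41 × (163.7 − 53.5) = 265.582 m
m = 9782 / 265.582 = 36.8 g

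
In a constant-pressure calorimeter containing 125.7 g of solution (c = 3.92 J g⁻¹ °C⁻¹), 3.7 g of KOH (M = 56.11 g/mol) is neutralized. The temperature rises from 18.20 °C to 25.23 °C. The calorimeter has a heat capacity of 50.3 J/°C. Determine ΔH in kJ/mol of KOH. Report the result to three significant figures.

|ΔT| = |25.23 − 18.20| = 7.03 °C
|q_surr| = (125.7 × 3.92 + 50.3) × 7.03 = 543.044 × 7.03 = 3818 J
n(KOH) = 3.7 / 56.11 = 0.06594 mol
Temperature rose, so q_rxn = −|q_surr| = -3.818 kJ
ΔH = q_rxn / n = -57.90 kJ/mol

ΔH = -57.9 kJ/mol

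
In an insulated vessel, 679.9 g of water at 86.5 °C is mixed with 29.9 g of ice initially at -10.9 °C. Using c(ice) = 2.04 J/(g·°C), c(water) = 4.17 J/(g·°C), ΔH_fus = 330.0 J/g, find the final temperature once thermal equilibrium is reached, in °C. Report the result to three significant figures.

Heat to bring ice to 0 °C and melt it: q₁ = 29.9×2.04×10.9 + 29.9×330.0 = 10532 J
Heat the water can supply cooling to 0 °C: 679.9×4.17×86.5 = 245243 J > q₁, so all ice melts.
Energy balance: 679.9×4.17×(86.5 − T) = 10532 + 29.9×4.17×(T − 0)
2835.183(86.5 − T) = 10532 + 124.683 T
245243 − 10532 = 2959.866 T
T = 234711 / 2959.866 = 79.30 °C

T_f = 79.3 °C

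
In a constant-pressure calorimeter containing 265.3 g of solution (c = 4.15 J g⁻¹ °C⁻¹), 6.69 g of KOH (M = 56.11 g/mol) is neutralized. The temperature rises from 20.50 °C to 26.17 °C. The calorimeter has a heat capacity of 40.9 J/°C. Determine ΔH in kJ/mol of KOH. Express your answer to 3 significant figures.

|ΔT| = |26.17 − 20.50| = 5.67 °C
|q_surr| = (265.3 × 4.15 + 40.9) × 5.67 = 1141.895 × 5.67 = 6475 J
n(KOH) = 6.69 / 56.11 = 0.1192 mol
Temperature rose, so q_rxn = −|q_surr| = -6.475 kJ
ΔH = q_rxn / n = -54.32 kJ/mol

ΔH = -54.3 kJ/mol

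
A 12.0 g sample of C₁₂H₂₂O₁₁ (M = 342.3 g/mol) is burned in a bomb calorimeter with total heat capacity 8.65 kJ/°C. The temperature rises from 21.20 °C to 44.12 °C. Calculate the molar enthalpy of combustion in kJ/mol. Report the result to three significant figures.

ΔH = -5660 kJ/mol

ΔT = 44.12 − 21.20 = 22.92 °C
q_cal = C_cal × ΔT = 8.65 × 22.92 = 198.258 kJ
n = 12.0 / 342.3 = 0.035057 mol
q_rxn = −q_cal = -198.258 kJ
ΔH = -198.258 / 0.035057 = -5655 kJ/mol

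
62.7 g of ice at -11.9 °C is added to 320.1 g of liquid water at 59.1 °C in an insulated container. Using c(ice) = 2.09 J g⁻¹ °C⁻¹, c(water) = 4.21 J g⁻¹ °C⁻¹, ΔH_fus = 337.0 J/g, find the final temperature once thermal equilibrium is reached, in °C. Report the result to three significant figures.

T_f = 35.3 °C

Heat to bring ice to 0 °C and melt it: q₁ = 62.7×2.09×11.9 + 62.7×337.0 = 22689 J
Heat the water can supply cooling to 0 °C: 320.1×4.21×59.1 = 79644.4 J > q₁, so all ice melts.
Energy balance: 320.1×4.21×(59.1 − T) = 22689 + 62.7×4.21×(T − 0)
1347.621(59.1 − T) = 22689 + 263.967 T
79644.4 − 22689 = 1611.588 T
T = 56955.4 / 1611.588 = 35.34 °C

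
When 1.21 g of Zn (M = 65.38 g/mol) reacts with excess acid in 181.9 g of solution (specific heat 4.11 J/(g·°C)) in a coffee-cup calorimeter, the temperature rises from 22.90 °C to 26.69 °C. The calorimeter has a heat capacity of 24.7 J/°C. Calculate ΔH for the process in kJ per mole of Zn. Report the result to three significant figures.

|ΔT| = |26.69 − 22.90| = 3.79 °C
|q_surr| = (181.9 × 4.11 + 24.7) × 3.79 = 772.309 × 3.79 = 2927 J
n(Zn) = 1.21 / 65.38 = 0.01851 mol
Temperature rose, so q_rxn = −|q_surr| = -2.927 kJ
ΔH = q_rxn / n = -158.1 kJ/mol

ΔH = -158 kJ/mol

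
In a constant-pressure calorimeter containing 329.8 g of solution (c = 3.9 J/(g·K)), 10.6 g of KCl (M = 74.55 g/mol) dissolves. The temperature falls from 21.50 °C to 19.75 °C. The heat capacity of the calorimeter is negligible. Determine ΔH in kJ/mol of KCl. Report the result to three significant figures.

|ΔT| = |19.75 − 21.50| = 1.75 °C
|q_surr| = (329.8 × 3.9) × 1.75 = 1286.22 × 1.75 = 2251 J
n(KCl) = 10.6 / 74.55 = 0.1422 mol
Temperature fell, so q_rxn = +|q_surr| = 2.251 kJ
ΔH = q_rxn / n = 15.83 kJ/mol

ΔH = 15.8 kJ/mol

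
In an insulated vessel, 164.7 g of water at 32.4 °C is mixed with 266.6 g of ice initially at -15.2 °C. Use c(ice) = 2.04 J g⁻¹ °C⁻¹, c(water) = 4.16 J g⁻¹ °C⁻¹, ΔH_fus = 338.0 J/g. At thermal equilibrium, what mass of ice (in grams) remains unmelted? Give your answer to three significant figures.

Heat to warm all ice to 0 °C: 266.6×2.04×15.2 = 8266.7 J
Heat released by water cooling to 0 °C: 164.7×4.16×32.4 = 22199 J
22199 J < 8266.7 + 266.6×338.0 = 98377.5 J, so not all ice melts; final T = 0 °C.
Heat left for melting: 22199 − 8266.7 = 13932.3 J
Mass melted = 13932.3 / 338.0 = 41.22 g
Ice remaining = 266.6 − 41.22 = 225.38 g

m_ice remaining = 225 g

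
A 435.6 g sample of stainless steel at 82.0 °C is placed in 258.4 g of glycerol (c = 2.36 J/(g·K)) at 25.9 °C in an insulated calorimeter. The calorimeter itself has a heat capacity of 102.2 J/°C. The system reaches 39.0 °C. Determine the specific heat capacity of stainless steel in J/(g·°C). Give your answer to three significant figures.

q_gained = (258.4 × 2.36 + 102.2) × (39.0 − 25.9) = 9328 J
q_lost = 435.6 × c × (82.0 − 39.0) = 18730.8 c
Set equal: c = 9328 / 18730.8 = 0.498 J/(g·°C)

c = 0.498 J/(g·°C)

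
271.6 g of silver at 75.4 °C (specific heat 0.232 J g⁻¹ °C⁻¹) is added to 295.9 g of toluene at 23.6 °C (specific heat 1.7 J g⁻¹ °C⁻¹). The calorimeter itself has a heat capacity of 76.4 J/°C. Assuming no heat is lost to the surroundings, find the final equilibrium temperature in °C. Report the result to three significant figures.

Heat lost by silver = heat gained by toluene + calorimeter.
(271.6)(0.232)(75.4 − T) = [(295.9)(1.7) + 76.4](T − 23.6)
63.0112 (75.4 − T) = 579.43 (T − 23.6)
4751.0 − 63.0112 T = 579.43 T − 13675
18426.0 = 642.4412 T
T = 28.68 °C

T_f = 28.7 °C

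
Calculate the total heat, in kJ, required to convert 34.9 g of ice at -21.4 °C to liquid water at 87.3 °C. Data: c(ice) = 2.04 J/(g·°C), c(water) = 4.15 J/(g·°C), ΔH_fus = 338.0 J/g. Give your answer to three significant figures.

q = 26.0 kJ

q1 (heat ice -21.4→0.0 °C): 34.9 × 2.04 × 21.4 = 1524 J
q2 (melt at 0 °C): 34.9 × 338.0 = 11796 J
q3 (heat water 0.0→87.3 °C): 34.9 × 4.15 × 87.3 = 12644 J
Total: 1524 + 11796 + 12644 = 25964 J = 26.0 kJ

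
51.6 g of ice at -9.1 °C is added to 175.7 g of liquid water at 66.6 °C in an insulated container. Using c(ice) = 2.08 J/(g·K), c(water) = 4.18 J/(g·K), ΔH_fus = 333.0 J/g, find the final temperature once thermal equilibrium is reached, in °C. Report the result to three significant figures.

Heat to bring ice to 0 °C and melt it: q₁ = 51.6×2.08×9.1 + 51.6×333.0 = 18159 J
Heat the water can supply cooling to 0 °C: 175.7×4.18×66.6 = 48912.8 J > q₁, so all ice melts.
Energy balance: 175.7×4.18×(66.6 − T) = 18159 + 51.6×4.18×(T − 0)
734.426(66.6 − T) = 18159 + 215.688 T
48912.8 − 18159 = 950.114 T
T = 30753.8 / 950.114 = 32.37 °C

T_f = 32.4 °C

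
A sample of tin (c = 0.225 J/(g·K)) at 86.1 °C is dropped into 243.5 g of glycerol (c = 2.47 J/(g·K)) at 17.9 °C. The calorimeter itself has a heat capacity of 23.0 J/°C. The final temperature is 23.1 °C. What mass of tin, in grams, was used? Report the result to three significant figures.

m = 229 g

q_gained = (243.5 × 2.47 + 23.0) × (23.1 − 17.9) = 3247 J
q_lost = m × 0.225 × (86.1 − 23.1) = 14.175 m
m = 3247 / 14.175 = 229 g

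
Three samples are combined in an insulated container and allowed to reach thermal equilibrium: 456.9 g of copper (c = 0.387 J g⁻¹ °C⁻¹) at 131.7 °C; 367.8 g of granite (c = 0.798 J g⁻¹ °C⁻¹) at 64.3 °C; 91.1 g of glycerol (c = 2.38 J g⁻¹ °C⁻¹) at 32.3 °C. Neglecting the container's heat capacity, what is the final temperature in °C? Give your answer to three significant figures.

Σ mᵢcᵢ(T − Tᵢ) = 0  ⇒  T = Σ mᵢcᵢTᵢ / Σ mᵢcᵢ
Σ mᵢcᵢ = 456.9×0.387 + 367.8×0.798 + 91.1×2.38 = 687.1427
Σ mᵢcᵢTᵢ = 176.8203×131.7 + 293.5044×64.3 + 216.818×32.3 = 49163
T = 49163 / 687.1427 = 71.547 °C

T_f = 71.5 °C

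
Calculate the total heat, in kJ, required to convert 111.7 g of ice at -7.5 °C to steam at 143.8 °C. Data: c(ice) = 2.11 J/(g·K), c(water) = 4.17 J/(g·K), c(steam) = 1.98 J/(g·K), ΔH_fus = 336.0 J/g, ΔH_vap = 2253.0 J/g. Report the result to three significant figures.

q = 347 kJ

q1 (heat ice -7.5→0.0 °C): 111.7 × 2.11 × 7.5 = 1768 J
q2 (melt at 0 °C): 111.7 × 336.0 = 37531 J
q3 (heat water 0.0→100.0 °C): 111.7 × 4.17 × 100.0 = 46579 J
q4 (vaporize at 100 °C): 111.7 × 2253.0 = 251660 J
q5 (heat steam 100.0→143.8 °C): 111.7 × 1.98 × 43.8 = 9687 J
Total: 1768 + 37531 + 46579 + 251660 + 9687 = 347225 J = 347 kJ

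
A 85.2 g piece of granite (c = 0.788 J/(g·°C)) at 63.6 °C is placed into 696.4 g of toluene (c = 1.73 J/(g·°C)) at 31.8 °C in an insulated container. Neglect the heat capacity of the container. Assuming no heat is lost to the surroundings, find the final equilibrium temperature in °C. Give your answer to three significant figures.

Heat lost by granite = heat gained by toluene.
(85.2)(0.788)(63.6 − T) = (696.4)(1.73)(T − 31.8)
67.1376 (63.6 − T) = 1204.772 (T − 31.8)
4270.0 − 67.1376 T = 1204.772 T − 38312
42582.0 = 1271.9096 T
T = 33.48 °C

T_f = 33.5 °C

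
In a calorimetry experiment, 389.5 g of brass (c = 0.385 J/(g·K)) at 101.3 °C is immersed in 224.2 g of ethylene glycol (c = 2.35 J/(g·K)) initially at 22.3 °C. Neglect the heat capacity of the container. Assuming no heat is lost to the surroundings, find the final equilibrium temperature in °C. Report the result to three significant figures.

Heat lost by brass = heat gained by ethylene glycol.
(389.5)(0.385)(101.3 − T) = (224.2)(2.35)(T − 22.3)
149.9575 (101.3 − T) = 526.87 (T − 22.3)
15191 − 149.9575 T = 526.87 T − 11749
26940 = 676.8275 T
T = 39.80 °C

T_f = 39.8 °C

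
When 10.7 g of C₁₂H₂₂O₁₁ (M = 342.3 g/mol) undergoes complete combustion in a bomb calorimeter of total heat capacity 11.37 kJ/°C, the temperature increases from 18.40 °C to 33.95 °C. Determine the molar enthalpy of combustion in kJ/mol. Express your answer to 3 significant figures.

ΔH = -5660 kJ/mol

ΔT = 33.95 − 18.40 = 15.55 °C
q_cal = C_cal × ΔT = 11.37 × 15.55 = 176.8035 kJ
n = 10.7 / 342.3 = 0.03126 mol
q_rxn = −q_cal = -176.8035 kJ
ΔH = -176.8035 / 0.03126 = -5656 kJ/mol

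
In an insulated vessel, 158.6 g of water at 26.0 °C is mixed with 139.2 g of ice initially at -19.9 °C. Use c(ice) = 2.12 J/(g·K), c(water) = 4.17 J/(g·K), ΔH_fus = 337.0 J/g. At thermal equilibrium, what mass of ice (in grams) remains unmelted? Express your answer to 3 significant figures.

Heat to warm all ice to 0 °C: 139.2×2.12×19.9 = 5872.6 J
Heat released by water cooling to 0 °C: 158.6×4.17×26.0 = 17195 J
17195 J < 5872.6 + 139.2×337.0 = 52783.0 J, so not all ice melts; final T = 0 °C.
Heat left for melting: 17195 − 5872.6 = 11322.4 J
Mass melted = 11322.4 / 337.0 = 33.60 g
Ice remaining = 139.2 − 33.60 = 105.60 g

m_ice remaining = 106 g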